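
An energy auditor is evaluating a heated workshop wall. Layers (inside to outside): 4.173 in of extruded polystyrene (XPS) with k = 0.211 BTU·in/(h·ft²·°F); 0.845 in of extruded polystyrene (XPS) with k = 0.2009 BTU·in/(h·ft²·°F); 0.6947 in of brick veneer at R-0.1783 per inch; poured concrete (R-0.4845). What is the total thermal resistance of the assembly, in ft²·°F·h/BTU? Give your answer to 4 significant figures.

24.59 ft²·°F·h/BTU

4.173/0.211 = 19.777
0.845/0.2009 = 4.2061
0.6947 × 0.1783 = 0.12387
R_total = 19.777 + 4.2061 + 0.12387 + 0.4845 = 24.592 ft²·°F·h/BTU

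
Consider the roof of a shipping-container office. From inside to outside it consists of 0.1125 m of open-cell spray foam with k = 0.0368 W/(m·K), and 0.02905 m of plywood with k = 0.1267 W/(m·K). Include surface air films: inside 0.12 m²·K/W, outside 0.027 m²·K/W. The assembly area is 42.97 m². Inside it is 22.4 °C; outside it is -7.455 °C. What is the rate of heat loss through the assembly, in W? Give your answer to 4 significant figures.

373.6 W

0.1125/0.0368 = 3.0571
0.02905/0.1267 = 0.22928
R_total = 0.12 + 3.0571 + 0.22928 + 0.027 = 3.4333 m²·K/W
Q = A·ΔT/R = 42.97 × (22.4 − (-7.455)) / 3.4333 = 373.65 W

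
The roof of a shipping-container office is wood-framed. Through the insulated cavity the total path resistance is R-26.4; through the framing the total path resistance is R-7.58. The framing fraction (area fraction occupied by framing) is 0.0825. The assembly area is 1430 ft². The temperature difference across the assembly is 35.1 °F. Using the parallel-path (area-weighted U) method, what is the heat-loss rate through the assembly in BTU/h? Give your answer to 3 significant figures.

2290 BTU/h

U_eff = 0.9175/26.4 + 0.0825/7.58 = 0.03475 + 0.01088 = 0.04564
R_eff = 1/U_eff = 21.91 ft²·°F·h/BTU
Q = 1430 × 35.1 / 21.91 = 2291 BTU/h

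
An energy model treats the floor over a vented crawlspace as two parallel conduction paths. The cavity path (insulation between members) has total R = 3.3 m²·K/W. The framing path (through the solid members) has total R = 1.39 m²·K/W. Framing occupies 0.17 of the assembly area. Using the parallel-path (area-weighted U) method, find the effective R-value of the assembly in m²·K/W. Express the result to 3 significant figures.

U_eff = 0.83/3.3 + 0.17/1.39 = 0.2515 + 0.1223 = 0.3738
R_eff = 1/U_eff = 2.675 m²·K/W

2.68 m²·K/W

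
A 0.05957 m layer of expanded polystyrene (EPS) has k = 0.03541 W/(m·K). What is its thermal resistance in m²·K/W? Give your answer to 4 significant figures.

1.682 m²·K/W

R = L/k = 0.05957/0.03541 = 1.6823 m²·K/W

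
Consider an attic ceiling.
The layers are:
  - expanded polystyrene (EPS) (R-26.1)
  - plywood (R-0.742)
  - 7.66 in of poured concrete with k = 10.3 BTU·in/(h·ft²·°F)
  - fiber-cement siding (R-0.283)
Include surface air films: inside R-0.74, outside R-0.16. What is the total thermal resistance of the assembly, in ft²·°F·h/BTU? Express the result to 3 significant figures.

7.66/10.3 = 0.7437
R_total = 0.74 + 26.1 + 0.742 + 0.7437 + 0.283 + 0.16 = 28.77 ft²·°F·h/BTU

28.8 ft²·°F·h/BTU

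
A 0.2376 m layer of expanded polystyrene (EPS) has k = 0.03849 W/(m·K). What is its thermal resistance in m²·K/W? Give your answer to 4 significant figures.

R = L/k = 0.2376/0.03849 = 6.173 m²·K/W

6.173 m²·K/W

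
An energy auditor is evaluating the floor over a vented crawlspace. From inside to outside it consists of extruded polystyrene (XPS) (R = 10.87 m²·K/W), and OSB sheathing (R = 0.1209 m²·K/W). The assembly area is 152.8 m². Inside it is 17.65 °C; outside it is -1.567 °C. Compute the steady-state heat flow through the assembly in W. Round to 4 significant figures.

267.2 W

R_total = 10.87 + 0.1209 = 10.991 m²·K/W
Q = A·ΔT/R = 152.8 × (17.65 − (-1.567)) / 10.991 = 267.16 W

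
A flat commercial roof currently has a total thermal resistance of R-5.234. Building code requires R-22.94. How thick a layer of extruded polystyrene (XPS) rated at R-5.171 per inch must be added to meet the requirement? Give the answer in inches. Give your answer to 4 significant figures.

ΔR = 22.94 − 5.234 = 17.706 ft²·°F·h/BTU
L = ΔR / (R/in) = 17.706/5.171 = 3.4241 in

3.424 in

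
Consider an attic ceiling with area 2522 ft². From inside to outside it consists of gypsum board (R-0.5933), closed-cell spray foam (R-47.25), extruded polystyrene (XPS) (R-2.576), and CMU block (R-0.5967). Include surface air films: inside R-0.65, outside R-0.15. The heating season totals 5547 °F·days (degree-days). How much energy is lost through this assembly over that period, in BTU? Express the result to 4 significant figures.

6480000 BTU

R_total = 0.65 + 0.5933 + 47.25 + 2.576 + 0.5967 + 0.15 = 51.816 ft²·°F·h/BTU
E = A × HDD × 24 / R = 2522 × 5547 × 24 / 51.816 = 6479600 BTU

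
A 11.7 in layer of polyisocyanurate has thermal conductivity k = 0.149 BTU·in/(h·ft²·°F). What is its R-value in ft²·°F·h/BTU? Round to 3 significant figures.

78.5 ft²·°F·h/BTU

R = L/k = 11.7/0.149 = 78.52 ft²·°F·h/BTU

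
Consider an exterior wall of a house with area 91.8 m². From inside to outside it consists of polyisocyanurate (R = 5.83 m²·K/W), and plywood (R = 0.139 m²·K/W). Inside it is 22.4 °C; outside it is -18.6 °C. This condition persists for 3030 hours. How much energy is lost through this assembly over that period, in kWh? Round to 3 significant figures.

1910 kWh

R_total = 5.83 + 0.139 = 5.969 m²·K/W
Q = 91.8 × (22.4 − (-18.6)) / 5.969 = 630.6 W
E = 630.6 W × 3030 h / 1000 = 1911 kWh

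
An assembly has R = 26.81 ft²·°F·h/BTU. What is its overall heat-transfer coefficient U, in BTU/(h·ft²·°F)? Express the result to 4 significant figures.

U = 1/R = 1/26.81 = 0.0373

0.03730 BTU/(h·ft²·°F)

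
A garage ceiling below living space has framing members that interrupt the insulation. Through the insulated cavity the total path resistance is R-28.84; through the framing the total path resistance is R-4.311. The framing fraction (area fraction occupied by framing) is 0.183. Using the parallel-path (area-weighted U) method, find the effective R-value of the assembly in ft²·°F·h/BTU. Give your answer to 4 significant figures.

U_eff = 0.817/28.84 + 0.183/4.311 = 0.028329 + 0.04245 = 0.070778
R_eff = 1/U_eff = 14.129 ft²·°F·h/BTU

14.13 ft²·°F·h/BTU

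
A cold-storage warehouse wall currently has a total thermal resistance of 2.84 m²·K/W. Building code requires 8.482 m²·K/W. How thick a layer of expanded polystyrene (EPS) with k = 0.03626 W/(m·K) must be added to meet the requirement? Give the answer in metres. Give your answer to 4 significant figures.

0.2046 m

ΔR = 8.482 − 2.84 = 5.642 m²·K/W
L = ΔR × k = 5.642 × 0.03626 = 0.20458 m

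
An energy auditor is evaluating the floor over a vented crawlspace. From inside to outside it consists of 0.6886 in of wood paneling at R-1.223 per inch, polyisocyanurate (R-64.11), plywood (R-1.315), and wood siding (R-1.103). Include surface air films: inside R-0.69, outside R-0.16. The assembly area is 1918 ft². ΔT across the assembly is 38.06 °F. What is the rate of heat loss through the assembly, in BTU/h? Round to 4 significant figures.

0.6886 × 1.223 = 0.84216
R_total = 0.69 + 0.84216 + 64.11 + 1.315 + 1.103 + 0.16 = 68.22 ft²·°F·h/BTU
Q = A·ΔT/R = 1918 × 38.06 / 68.22 = 1070.1 BTU/h

1070 BTU/h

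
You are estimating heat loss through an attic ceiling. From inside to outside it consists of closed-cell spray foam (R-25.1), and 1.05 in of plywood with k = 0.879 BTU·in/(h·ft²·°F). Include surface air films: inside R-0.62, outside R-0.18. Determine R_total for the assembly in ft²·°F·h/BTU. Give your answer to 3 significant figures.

1.05/0.879 = 1.195
R_total = 0.62 + 25.1 + 1.195 + 0.18 = 27.09 ft²·°F·h/BTU

27.1 ft²·°F·h/BTU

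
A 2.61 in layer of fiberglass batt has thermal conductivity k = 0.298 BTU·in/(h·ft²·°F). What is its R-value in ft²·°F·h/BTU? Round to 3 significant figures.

R = L/k = 2.61/0.298 = 8.758 ft²·°F·h/BTU

8.76 ft²·°F·h/BTU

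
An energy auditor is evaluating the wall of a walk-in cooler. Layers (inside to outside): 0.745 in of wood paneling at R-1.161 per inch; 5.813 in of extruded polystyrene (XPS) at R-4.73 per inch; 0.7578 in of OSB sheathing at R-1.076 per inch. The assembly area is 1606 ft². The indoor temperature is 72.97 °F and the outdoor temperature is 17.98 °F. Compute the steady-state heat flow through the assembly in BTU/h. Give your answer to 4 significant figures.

0.745 × 1.161 = 0.86494
5.813 × 4.73 = 27.495
0.7578 × 1.076 = 0.81539
R_total = 0.86494 + 27.495 + 0.81539 = 29.176 ft²·°F·h/BTU
Q = A·ΔT/R = 1606 × (72.97 − 17.98) / 29.176 = 3027 BTU/h

3027 BTU/h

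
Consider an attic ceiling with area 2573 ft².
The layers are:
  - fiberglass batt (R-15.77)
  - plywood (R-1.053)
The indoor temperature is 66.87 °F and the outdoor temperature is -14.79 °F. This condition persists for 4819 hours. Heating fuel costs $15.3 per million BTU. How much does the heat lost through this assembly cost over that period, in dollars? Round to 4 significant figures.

R_total = 15.77 + 1.053 = 16.823 ft²·°F·h/BTU
Q = 2573 × (66.87 − (-14.79)) / 16.823 = 12490 BTU/h
E = 12490 × 4819 = 60187000 BTU
Cost = 60187000/10⁶ × 15.3 = $920.86

920.9 dollars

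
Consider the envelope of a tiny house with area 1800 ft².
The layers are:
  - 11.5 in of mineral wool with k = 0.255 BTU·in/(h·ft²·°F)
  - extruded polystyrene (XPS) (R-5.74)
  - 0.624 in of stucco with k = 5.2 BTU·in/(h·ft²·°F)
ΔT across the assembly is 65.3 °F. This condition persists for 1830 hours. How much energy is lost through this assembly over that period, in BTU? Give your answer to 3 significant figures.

11.5/0.255 = 45.1
0.624/5.2 = 0.12
R_total = 45.1 + 5.74 + 0.12 = 50.96 ft²·°F·h/BTU
Q = 1800 × 65.3 / 50.96 = 2307 BTU/h
E = 2307 × 1830 = 4221000 BTU

4220000 BTU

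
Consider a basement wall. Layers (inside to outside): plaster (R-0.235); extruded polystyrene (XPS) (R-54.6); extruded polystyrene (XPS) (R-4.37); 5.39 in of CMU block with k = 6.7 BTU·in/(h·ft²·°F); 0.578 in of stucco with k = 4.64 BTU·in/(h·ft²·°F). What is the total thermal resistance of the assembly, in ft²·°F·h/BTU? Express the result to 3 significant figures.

5.39/6.7 = 0.8045
0.578/4.64 = 0.1246
R_total = 0.235 + 54.6 + 4.37 + 0.8045 + 0.1246 = 60.13 ft²·°F·h/BTU

60.1 ft²·°F·h/BTU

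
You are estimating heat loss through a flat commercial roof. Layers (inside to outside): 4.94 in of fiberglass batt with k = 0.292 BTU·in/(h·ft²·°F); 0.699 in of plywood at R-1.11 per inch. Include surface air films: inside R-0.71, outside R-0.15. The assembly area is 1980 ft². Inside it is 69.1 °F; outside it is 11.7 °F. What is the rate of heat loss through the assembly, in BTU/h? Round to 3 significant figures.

6130 BTU/h

4.94/0.292 = 16.92
0.699 × 1.11 = 0.7759
R_total = 0.71 + 16.92 + 0.7759 + 0.15 = 18.55 ft²·°F·h/BTU
Q = A·ΔT/R = 1980 × (69.1 − 11.7) / 18.55 = 6126 BTU/h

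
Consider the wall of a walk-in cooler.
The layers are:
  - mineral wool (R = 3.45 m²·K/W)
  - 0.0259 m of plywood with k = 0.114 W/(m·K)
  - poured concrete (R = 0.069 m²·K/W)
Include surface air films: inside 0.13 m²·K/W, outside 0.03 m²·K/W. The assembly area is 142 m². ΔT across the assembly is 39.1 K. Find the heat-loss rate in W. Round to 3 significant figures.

0.0259/0.114 = 0.2272
R_total = 0.13 + 3.45 + 0.2272 + 0.069 + 0.03 = 3.906 m²·K/W
Q = A·ΔT/R = 142 × 39.1 / 3.906 = 1421 W

1420 W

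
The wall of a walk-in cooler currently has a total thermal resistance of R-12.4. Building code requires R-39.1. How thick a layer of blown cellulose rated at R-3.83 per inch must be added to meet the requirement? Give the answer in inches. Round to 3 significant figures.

ΔR = 39.1 − 12.4 = 26.7 ft²·°F·h/BTU
L = ΔR / (R/in) = 26.7/3.83 = 6.971 in

6.97 in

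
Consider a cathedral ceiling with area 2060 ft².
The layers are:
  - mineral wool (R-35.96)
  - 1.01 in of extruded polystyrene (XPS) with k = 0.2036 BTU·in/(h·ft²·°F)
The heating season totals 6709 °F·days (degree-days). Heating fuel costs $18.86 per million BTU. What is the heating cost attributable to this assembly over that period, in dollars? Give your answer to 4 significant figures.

1.01/0.2036 = 4.9607
R_total = 35.96 + 4.9607 = 40.921 ft²·°F·h/BTU
E = A × HDD × 24 / R = 2060 × 6709 × 24 / 40.921 = 8105700 BTU
Cost = 8105700/10⁶ × 18.86 = $152.87

152.9 dollars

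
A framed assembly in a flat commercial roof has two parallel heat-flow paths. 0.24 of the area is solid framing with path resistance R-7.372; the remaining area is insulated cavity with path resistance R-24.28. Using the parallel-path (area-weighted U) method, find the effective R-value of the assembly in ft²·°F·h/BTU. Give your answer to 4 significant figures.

U_eff = 0.76/24.28 + 0.24/7.372 = 0.031301 + 0.032556 = 0.063857
R_eff = 1/U_eff = 15.66 ft²·°F·h/BTU

15.66 ft²·°F·h/BTU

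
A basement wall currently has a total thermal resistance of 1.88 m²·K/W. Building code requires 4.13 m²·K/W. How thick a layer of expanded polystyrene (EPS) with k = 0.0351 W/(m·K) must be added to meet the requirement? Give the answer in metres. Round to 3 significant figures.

ΔR = 4.13 − 1.88 = 2.25 m²·K/W
L = ΔR × k = 2.25 × 0.0351 = 0.07898 m

0.0790 m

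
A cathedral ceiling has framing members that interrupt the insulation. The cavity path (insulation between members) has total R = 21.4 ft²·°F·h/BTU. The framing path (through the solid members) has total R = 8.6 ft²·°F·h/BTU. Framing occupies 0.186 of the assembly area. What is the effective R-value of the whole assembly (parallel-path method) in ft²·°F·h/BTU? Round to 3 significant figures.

16.8 ft²·°F·h/BTU

U_eff = 0.814/21.4 + 0.186/8.6 = 0.03804 + 0.02163 = 0.05967
R_eff = 1/U_eff = 16.76 ft²·°F·h/BTU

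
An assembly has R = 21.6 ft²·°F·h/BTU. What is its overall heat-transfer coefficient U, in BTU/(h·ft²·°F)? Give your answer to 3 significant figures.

0.0463 BTU/(h·ft²·°F)

U = 1/R = 1/21.6 = 0.0463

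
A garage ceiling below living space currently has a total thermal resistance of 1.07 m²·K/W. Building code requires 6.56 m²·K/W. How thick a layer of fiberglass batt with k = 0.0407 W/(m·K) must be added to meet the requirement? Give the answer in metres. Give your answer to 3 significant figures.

0.223 m

ΔR = 6.56 − 1.07 = 5.49 m²·K/W
L = ΔR × k = 5.49 × 0.0407 = 0.2234 m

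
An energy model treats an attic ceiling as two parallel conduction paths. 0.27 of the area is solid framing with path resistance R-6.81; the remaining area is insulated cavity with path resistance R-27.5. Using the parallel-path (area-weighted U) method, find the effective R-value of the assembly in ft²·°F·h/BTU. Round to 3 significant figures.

15.1 ft²·°F·h/BTU

U_eff = 0.73/27.5 + 0.27/6.81 = 0.02655 + 0.03965 = 0.06619
R_eff = 1/U_eff = 15.11 ft²·°F·h/BTU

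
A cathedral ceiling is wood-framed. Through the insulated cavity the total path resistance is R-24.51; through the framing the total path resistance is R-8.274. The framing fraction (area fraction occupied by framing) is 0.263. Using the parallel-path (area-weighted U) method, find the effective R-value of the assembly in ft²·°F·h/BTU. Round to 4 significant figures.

16.17 ft²·°F·h/BTU

U_eff = 0.737/24.51 + 0.263/8.274 = 0.030069 + 0.031786 = 0.061856
R_eff = 1/U_eff = 16.167 ft²·°F·h/BTU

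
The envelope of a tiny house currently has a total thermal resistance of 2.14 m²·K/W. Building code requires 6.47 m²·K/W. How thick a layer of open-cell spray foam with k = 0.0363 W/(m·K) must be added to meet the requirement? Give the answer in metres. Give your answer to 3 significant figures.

0.157 m

ΔR = 6.47 − 2.14 = 4.33 m²·K/W
L = ΔR × k = 4.33 × 0.0363 = 0.1572 m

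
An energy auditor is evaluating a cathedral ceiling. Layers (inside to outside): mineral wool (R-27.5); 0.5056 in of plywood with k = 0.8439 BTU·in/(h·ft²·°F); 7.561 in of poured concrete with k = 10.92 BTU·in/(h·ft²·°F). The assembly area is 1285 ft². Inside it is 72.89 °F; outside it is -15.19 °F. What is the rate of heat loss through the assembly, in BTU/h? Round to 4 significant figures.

0.5056/0.8439 = 0.59912
7.561/10.92 = 0.6924
R_total = 27.5 + 0.59912 + 0.6924 = 28.792 ft²·°F·h/BTU
Q = A·ΔT/R = 1285 × (72.89 − (-15.19)) / 28.792 = 3931.1 BTU/h

3931 BTU/h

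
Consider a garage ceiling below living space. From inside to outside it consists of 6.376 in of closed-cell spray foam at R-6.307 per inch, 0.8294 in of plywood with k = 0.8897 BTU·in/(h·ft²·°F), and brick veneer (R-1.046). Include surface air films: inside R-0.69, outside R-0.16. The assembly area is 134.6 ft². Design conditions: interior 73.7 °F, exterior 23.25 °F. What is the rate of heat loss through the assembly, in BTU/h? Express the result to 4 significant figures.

6.376 × 6.307 = 40.213
0.8294/0.8897 = 0.93222
R_total = 0.69 + 40.213 + 0.93222 + 1.046 + 0.16 = 43.042 ft²·°F·h/BTU
Q = A·ΔT/R = 134.6 × (73.7 − 23.25) / 43.042 = 157.77 BTU/h

157.8 BTU/h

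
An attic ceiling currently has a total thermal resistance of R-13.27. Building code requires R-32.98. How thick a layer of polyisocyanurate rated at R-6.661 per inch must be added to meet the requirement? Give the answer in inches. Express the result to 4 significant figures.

2.959 in

ΔR = 32.98 − 13.27 = 19.71 ft²·°F·h/BTU
L = ΔR / (R/in) = 19.71/6.661 = 2.959 in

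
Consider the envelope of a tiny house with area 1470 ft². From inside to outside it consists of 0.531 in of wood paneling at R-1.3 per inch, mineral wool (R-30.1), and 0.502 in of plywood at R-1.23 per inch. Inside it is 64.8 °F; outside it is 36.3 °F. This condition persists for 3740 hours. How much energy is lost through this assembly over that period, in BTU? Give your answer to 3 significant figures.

4990000 BTU

0.531 × 1.3 = 0.6903
0.502 × 1.23 = 0.6175
R_total = 0.6903 + 30.1 + 0.6175 = 31.41 ft²·°F·h/BTU
Q = 1470 × (64.8 − 36.3) / 31.41 = 1334 BTU/h
E = 1334 × 3740 = 4989000 BTU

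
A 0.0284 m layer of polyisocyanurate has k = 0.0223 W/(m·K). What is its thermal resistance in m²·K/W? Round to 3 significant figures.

R = L/k = 0.0284/0.0223 = 1.274 m²·K/W

1.27 m²·K/W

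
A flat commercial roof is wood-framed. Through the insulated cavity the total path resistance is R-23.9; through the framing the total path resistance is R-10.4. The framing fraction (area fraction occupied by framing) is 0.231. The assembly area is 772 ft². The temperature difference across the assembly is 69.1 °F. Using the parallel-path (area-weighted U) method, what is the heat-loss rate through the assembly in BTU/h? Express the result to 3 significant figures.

2900 BTU/h

U_eff = 0.769/23.9 + 0.231/10.4 = 0.03218 + 0.02221 = 0.05439
R_eff = 1/U_eff = 18.39 ft²·°F·h/BTU
Q = 772 × 69.1 / 18.39 = 2901 BTU/h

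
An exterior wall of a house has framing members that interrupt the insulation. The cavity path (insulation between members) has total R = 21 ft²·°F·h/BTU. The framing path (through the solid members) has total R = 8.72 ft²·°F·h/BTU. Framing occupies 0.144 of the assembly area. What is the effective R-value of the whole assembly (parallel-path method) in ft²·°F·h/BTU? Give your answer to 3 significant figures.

17.5 ft²·°F·h/BTU

U_eff = 0.856/21 + 0.144/8.72 = 0.04076 + 0.01651 = 0.05728
R_eff = 1/U_eff = 17.46 ft²·°F·h/BTU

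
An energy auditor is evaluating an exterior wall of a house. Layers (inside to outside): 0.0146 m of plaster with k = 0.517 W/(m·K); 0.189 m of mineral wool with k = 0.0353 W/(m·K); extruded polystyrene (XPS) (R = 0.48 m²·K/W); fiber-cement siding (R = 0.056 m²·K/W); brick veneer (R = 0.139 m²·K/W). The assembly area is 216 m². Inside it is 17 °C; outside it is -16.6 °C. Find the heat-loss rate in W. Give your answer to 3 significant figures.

0.0146/0.517 = 0.02824
0.189/0.0353 = 5.354
R_total = 0.02824 + 5.354 + 0.48 + 0.056 + 0.139 = 6.057 m²·K/W
Q = A·ΔT/R = 216 × (17 − (-16.6)) / 6.057 = 1198 W

1200 W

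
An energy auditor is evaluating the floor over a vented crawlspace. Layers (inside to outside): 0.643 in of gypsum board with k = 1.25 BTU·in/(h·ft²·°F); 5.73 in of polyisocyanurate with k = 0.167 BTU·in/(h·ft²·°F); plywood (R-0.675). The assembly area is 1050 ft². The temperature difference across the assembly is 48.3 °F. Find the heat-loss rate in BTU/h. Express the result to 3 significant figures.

1430 BTU/h

0.643/1.25 = 0.5144
5.73/0.167 = 34.31
R_total = 0.5144 + 34.31 + 0.675 = 35.5 ft²·°F·h/BTU
Q = A·ΔT/R = 1050 × 48.3 / 35.5 = 1429 BTU/h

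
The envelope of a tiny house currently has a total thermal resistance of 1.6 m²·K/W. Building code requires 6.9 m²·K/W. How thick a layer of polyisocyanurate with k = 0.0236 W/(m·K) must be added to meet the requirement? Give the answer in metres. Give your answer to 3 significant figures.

0.125 m

ΔR = 6.9 − 1.6 = 5.3 m²·K/W
L = ΔR × k = 5.3 × 0.0236 = 0.1251 m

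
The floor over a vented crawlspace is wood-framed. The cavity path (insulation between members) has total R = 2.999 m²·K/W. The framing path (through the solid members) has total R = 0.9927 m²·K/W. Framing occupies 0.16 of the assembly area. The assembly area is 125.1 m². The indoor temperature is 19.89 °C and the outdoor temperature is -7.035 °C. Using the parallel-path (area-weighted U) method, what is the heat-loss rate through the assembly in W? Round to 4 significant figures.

U_eff = 0.84/2.999 + 0.16/0.9927 = 0.28009 + 0.16118 = 0.44127
R_eff = 1/U_eff = 2.2662 m²·K/W
Q = 125.1 × (19.89 − (-7.035)) / 2.2662 = 1486.3 W

1486 W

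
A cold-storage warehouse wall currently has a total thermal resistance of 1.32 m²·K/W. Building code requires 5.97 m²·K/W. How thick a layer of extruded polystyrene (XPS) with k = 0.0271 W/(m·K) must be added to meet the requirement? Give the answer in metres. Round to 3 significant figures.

0.126 m

ΔR = 5.97 − 1.32 = 4.65 m²·K/W
L = ΔR × k = 4.65 × 0.0271 = 0.126 m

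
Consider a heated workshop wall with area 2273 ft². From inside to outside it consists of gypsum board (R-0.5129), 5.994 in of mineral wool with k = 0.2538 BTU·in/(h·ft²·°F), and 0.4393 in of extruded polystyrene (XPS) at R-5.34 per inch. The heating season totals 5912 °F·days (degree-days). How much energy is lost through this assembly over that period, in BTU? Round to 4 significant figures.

5.994/0.2538 = 23.617
0.4393 × 5.34 = 2.3459
R_total = 0.5129 + 23.617 + 2.3459 = 26.476 ft²·°F·h/BTU
E = A × HDD × 24 / R = 2273 × 5912 × 24 / 26.476 = 12181000 BTU

12180000 BTU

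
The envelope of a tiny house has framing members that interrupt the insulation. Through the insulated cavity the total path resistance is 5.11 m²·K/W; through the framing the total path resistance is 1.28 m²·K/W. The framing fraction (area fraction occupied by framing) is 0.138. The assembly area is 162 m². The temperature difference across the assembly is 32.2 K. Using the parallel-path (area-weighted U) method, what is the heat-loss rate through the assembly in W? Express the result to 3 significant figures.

1440 W

U_eff = 0.862/5.11 + 0.138/1.28 = 0.1687 + 0.1078 = 0.2765
R_eff = 1/U_eff = 3.617 m²·K/W
Q = 162 × 32.2 / 3.617 = 1442 W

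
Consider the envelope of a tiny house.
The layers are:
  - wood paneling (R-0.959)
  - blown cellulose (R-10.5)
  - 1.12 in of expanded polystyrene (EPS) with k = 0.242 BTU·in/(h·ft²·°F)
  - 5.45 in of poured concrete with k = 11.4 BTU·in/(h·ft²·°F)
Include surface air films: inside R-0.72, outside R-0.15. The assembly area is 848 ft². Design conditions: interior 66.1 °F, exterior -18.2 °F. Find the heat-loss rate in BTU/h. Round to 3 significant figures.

4100 BTU/h

1.12/0.242 = 4.628
5.45/11.4 = 0.4781
R_total = 0.72 + 0.959 + 10.5 + 4.628 + 0.4781 + 0.15 = 17.44 ft²·°F·h/BTU
Q = A·ΔT/R = 848 × (66.1 − (-18.2)) / 17.44 = 4100 BTU/h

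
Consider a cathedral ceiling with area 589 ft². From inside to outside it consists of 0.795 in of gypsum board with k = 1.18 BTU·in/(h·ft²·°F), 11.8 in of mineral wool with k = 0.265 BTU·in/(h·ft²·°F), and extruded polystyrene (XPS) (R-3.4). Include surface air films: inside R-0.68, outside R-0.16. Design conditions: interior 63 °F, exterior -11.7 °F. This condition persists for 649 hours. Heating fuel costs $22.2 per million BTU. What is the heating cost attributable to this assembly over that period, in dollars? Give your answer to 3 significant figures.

12.8 dollars

0.795/1.18 = 0.6737
11.8/0.265 = 44.53
R_total = 0.68 + 0.6737 + 44.53 + 3.4 + 0.16 = 49.44 ft²·°F·h/BTU
Q = 589 × (63 − (-11.7)) / 49.44 = 889.9 BTU/h
E = 889.9 × 649 = 577500 BTU
Cost = 577500/10⁶ × 22.2 = $12.82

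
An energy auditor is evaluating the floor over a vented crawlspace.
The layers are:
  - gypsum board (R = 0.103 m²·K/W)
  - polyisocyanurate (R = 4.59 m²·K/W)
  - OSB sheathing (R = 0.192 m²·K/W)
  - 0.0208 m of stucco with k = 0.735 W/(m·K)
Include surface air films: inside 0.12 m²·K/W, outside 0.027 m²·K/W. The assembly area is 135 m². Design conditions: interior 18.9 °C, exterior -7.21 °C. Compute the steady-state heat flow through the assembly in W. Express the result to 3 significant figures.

0.0208/0.735 = 0.0283
R_total = 0.12 + 0.103 + 4.59 + 0.192 + 0.0283 + 0.027 = 5.06 m²·K/W
Q = A·ΔT/R = 135 × (18.9 − (-7.21)) / 5.06 = 696.6 W

697 W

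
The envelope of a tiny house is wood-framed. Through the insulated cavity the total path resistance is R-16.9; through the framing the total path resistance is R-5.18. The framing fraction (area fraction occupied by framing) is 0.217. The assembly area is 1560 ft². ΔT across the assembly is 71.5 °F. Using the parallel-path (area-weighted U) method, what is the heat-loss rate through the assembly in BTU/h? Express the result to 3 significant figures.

9840 BTU/h

U_eff = 0.783/16.9 + 0.217/5.18 = 0.04633 + 0.04189 = 0.08822
R_eff = 1/U_eff = 11.33 ft²·°F·h/BTU
Q = 1560 × 71.5 / 11.33 = 9840 BTU/h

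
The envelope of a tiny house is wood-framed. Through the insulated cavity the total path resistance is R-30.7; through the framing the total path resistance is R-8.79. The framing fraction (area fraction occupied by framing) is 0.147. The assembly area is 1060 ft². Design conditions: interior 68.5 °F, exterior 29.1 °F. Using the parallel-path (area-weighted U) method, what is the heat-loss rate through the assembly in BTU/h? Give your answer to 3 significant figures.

U_eff = 0.853/30.7 + 0.147/8.79 = 0.02779 + 0.01672 = 0.04451
R_eff = 1/U_eff = 22.47 ft²·°F·h/BTU
Q = 1060 × (68.5 − 29.1) / 22.47 = 1859 BTU/h

1860 BTU/h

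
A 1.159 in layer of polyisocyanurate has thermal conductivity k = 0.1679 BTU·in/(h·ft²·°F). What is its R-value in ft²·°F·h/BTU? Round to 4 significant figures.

R = L/k = 1.159/0.1679 = 6.9029 ft²·°F·h/BTU

6.903 ft²·°F·h/BTU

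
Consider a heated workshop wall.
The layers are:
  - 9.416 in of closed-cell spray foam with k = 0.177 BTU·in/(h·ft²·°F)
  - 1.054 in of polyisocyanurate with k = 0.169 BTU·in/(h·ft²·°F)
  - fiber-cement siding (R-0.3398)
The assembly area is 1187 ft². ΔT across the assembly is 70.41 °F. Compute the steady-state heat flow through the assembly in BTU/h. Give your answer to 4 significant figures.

1398 BTU/h

9.416/0.177 = 53.198
1.054/0.169 = 6.2367
R_total = 53.198 + 6.2367 + 0.3398 = 59.774 ft²·°F·h/BTU
Q = A·ΔT/R = 1187 × 70.41 / 59.774 = 1398.2 BTU/h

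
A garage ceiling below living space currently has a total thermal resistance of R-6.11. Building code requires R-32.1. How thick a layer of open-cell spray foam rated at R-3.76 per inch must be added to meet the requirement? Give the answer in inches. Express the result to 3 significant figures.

ΔR = 32.1 − 6.11 = 25.99 ft²·°F·h/BTU
L = ΔR / (R/in) = 25.99/3.76 = 6.912 in

6.91 in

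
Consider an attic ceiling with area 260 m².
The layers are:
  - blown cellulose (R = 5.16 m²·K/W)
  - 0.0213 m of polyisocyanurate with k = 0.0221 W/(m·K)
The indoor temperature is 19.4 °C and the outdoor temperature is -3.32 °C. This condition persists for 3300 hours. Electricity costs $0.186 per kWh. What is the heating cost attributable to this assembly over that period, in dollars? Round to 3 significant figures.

0.0213/0.0221 = 0.9638
R_total = 5.16 + 0.9638 = 6.124 m²·K/W
Q = 260 × (19.4 − (-3.32)) / 6.124 = 964.6 W
E = 964.6 W × 3300 h / 1000 = 3183 kWh
Cost = 3183 × 0.186 = $592.1

592 dollars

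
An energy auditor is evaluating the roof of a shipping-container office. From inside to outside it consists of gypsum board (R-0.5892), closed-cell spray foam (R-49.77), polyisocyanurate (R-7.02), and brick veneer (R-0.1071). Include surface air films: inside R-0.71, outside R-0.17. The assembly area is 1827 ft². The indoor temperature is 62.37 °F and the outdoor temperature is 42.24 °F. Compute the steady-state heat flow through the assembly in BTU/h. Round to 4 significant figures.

630.1 BTU/h

R_total = 0.71 + 0.5892 + 49.77 + 7.02 + 0.1071 + 0.17 = 58.366 ft²·°F·h/BTU
Q = A·ΔT/R = 1827 × (62.37 − 42.24) / 58.366 = 630.12 BTU/h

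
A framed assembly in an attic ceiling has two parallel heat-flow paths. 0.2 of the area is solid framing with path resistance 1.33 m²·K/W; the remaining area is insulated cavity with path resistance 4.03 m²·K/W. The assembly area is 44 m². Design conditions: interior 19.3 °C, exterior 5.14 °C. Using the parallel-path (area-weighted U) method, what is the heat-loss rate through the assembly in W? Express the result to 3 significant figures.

217 W

U_eff = 0.8/4.03 + 0.2/1.33 = 0.1985 + 0.1504 = 0.3489
R_eff = 1/U_eff = 2.866 m²·K/W
Q = 44 × (19.3 − 5.14) / 2.866 = 217.4 W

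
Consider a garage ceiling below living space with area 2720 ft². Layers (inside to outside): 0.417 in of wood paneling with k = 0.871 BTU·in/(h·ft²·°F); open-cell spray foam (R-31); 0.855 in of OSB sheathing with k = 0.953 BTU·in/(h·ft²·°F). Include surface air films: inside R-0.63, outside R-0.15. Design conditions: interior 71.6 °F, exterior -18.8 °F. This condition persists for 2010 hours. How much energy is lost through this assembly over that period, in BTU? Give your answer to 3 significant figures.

14900000 BTU

0.417/0.871 = 0.4788
0.855/0.953 = 0.8972
R_total = 0.63 + 0.4788 + 31 + 0.8972 + 0.15 = 33.16 ft²·°F·h/BTU
Q = 2720 × (71.6 − (-18.8)) / 33.16 = 7416 BTU/h
E = 7416 × 2010 = 14910000 BTU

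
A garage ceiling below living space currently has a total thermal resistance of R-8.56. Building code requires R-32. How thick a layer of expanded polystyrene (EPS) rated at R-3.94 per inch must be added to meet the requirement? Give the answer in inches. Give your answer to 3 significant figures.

ΔR = 32 − 8.56 = 23.44 ft²·°F·h/BTU
L = ΔR / (R/in) = 23.44/3.94 = 5.949 in

5.95 in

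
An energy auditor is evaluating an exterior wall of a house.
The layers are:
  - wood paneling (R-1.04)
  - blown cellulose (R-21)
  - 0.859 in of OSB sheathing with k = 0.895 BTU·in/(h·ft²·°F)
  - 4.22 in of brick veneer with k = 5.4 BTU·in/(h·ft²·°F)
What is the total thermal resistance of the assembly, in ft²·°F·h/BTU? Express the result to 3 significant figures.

23.8 ft²·°F·h/BTU

0.859/0.895 = 0.9598
4.22/5.4 = 0.7815
R_total = 1.04 + 21 + 0.9598 + 0.7815 = 23.78 ft²·°F·h/BTU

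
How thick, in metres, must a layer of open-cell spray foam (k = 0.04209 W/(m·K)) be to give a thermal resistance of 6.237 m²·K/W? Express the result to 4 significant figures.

0.2625 m

L = R·k = 6.237 × 0.04209 = 0.26252 m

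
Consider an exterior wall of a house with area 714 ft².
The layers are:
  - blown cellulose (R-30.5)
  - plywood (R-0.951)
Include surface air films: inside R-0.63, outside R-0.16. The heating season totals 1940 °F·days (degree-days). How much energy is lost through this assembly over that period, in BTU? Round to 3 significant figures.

1030000 BTU

R_total = 0.63 + 30.5 + 0.951 + 0.16 = 32.24 ft²·°F·h/BTU
E = A × HDD × 24 / R = 714 × 1940 × 24 / 32.24 = 1031000 BTU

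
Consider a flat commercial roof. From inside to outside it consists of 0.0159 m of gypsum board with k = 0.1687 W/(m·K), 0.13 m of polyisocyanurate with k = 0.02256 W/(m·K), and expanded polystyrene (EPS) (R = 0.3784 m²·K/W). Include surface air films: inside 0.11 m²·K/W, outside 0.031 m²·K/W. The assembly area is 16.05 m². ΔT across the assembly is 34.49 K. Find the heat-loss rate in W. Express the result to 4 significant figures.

86.82 W

0.0159/0.1687 = 0.09425
0.13/0.02256 = 5.7624
R_total = 0.11 + 0.09425 + 5.7624 + 0.3784 + 0.031 = 6.3761 m²·K/W
Q = A·ΔT/R = 16.05 × 34.49 / 6.3761 = 86.819 W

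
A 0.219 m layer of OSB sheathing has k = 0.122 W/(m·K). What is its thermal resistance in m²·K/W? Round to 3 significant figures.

R = L/k = 0.219/0.122 = 1.795 m²·K/W

1.80 m²·K/W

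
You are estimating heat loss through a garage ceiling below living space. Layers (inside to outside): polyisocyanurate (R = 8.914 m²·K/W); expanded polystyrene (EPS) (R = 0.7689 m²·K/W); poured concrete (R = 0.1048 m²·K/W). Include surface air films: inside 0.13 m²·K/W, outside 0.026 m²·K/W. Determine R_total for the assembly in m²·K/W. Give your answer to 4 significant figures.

9.944 m²·K/W

R_total = 0.13 + 8.914 + 0.7689 + 0.1048 + 0.026 = 9.9437 m²·K/W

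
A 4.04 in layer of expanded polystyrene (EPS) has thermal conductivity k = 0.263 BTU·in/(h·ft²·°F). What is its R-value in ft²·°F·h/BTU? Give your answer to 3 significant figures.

R = L/k = 4.04/0.263 = 15.36 ft²·°F·h/BTU

15.4 ft²·°F·h/BTU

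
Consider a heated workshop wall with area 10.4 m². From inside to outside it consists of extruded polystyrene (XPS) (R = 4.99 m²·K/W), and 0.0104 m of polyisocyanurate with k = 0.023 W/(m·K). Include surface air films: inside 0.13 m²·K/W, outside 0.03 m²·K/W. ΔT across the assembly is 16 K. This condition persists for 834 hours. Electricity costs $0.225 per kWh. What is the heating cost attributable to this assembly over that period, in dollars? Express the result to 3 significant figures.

5.57 dollars

0.0104/0.023 = 0.4522
R_total = 0.13 + 4.99 + 0.4522 + 0.03 = 5.602 m²·K/W
Q = 10.4 × 16 / 5.602 = 29.7 W
E = 29.7 W × 834 h / 1000 = 24.77 kWh
Cost = 24.77 × 0.225 = $5.574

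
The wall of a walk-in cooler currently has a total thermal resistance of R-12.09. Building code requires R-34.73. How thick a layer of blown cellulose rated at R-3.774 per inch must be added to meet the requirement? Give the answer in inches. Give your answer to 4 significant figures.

ΔR = 34.73 − 12.09 = 22.64 ft²·°F·h/BTU
L = ΔR / (R/in) = 22.64/3.774 = 5.9989 in

5.999 in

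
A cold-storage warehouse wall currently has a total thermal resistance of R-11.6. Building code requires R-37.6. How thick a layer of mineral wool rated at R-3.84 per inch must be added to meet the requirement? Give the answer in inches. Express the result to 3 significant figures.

6.77 in

ΔR = 37.6 − 11.6 = 26 ft²·°F·h/BTU
L = ΔR / (R/in) = 26/3.84 = 6.771 in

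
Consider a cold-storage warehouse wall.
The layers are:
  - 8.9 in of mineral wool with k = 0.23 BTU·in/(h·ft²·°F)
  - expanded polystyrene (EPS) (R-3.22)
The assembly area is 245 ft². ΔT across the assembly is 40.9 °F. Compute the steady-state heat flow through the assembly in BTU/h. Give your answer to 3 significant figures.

239 BTU/h

8.9/0.23 = 38.7
R_total = 38.7 + 3.22 = 41.92 ft²·°F·h/BTU
Q = A·ΔT/R = 245 × 40.9 / 41.92 = 239.1 BTU/h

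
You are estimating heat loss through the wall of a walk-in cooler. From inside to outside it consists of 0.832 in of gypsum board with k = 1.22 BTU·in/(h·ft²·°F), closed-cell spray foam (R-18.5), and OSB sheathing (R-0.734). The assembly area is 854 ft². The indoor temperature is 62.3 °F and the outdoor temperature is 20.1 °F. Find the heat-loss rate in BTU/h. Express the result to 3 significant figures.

1810 BTU/h

0.832/1.22 = 0.682
R_total = 0.682 + 18.5 + 0.734 = 19.92 ft²·°F·h/BTU
Q = A·ΔT/R = 854 × (62.3 − 20.1) / 19.92 = 1810 BTU/h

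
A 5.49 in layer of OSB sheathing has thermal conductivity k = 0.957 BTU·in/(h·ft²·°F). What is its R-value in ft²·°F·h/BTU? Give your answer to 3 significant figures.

R = L/k = 5.49/0.957 = 5.737 ft²·°F·h/BTU

5.74 ft²·°F·h/BTU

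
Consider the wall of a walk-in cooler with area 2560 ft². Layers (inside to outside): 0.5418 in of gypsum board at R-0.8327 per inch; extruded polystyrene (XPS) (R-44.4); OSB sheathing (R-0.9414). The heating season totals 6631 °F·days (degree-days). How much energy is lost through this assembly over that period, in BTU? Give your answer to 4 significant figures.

8897000 BTU

0.5418 × 0.8327 = 0.45116
R_total = 0.45116 + 44.4 + 0.9414 = 45.793 ft²·°F·h/BTU
E = A × HDD × 24 / R = 2560 × 6631 × 24 / 45.793 = 8896800 BTU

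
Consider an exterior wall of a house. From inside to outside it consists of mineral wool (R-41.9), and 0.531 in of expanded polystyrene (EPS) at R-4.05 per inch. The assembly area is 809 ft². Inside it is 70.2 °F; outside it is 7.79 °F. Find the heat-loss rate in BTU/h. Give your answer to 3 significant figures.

0.531 × 4.05 = 2.151
R_total = 41.9 + 2.151 = 44.05 ft²·°F·h/BTU
Q = A·ΔT/R = 809 × (70.2 − 7.79) / 44.05 = 1146 BTU/h

1150 BTU/h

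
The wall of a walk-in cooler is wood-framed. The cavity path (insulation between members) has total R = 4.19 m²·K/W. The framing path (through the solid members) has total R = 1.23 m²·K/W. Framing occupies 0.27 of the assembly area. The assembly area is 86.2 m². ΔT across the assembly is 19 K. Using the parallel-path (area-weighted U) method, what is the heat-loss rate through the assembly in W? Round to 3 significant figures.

U_eff = 0.73/4.19 + 0.27/1.23 = 0.1742 + 0.2195 = 0.3937
R_eff = 1/U_eff = 2.54 m²·K/W
Q = 86.2 × 19 / 2.54 = 644.9 W

645 W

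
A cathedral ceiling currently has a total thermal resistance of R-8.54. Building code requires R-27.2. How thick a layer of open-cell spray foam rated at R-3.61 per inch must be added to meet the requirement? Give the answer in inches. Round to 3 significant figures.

ΔR = 27.2 − 8.54 = 18.66 ft²·°F·h/BTU
L = ΔR / (R/in) = 18.66/3.61 = 5.169 in

5.17 in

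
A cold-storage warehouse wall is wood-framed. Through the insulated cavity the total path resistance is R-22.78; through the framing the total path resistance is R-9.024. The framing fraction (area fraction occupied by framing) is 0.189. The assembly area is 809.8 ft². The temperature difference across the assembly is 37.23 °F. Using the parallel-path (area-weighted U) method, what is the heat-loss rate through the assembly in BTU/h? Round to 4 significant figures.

1705 BTU/h

U_eff = 0.811/22.78 + 0.189/9.024 = 0.035601 + 0.020944 = 0.056546
R_eff = 1/U_eff = 17.685 ft²·°F·h/BTU
Q = 809.8 × 37.23 / 17.685 = 1704.8 BTU/h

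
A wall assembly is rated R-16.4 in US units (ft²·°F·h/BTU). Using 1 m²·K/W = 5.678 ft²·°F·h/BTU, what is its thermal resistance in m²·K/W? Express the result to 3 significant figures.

2.89 m²·K/W

R_SI = 16.4/5.678 = 2.888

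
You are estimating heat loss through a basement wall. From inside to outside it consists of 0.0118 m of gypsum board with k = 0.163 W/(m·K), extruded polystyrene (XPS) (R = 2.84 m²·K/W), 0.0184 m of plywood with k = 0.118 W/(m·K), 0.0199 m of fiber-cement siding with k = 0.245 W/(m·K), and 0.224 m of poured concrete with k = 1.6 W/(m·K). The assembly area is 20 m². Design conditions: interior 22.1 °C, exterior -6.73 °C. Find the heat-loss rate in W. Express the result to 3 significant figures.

175 W

0.0118/0.163 = 0.07239
0.0184/0.118 = 0.1559
0.0199/0.245 = 0.08122
0.224/1.6 = 0.14
R_total = 0.07239 + 2.84 + 0.1559 + 0.08122 + 0.14 = 3.29 m²·K/W
Q = A·ΔT/R = 20 × (22.1 − (-6.73)) / 3.29 = 175.3 W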